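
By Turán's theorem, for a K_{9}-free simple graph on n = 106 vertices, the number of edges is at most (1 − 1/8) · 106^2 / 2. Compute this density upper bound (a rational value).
Turán density bound = (7/8) · 106^2/2 = 19663/4 ≈ 4915.75

Turán's theorem: ex(n, K_{r+1}) is achieved by the complete r-partite Turán graph T(n, r) with parts as balanced as possible, and is at most (1 − 1/r) · n^2/2. For r = 8, n = 106: the density bound is (7/8) · 11236/2 = 19663/4 ≈ 4915.75. The integer-valued extremum is e(T(106, 8)) = 4915, which is strictly less than the density bound 19663/4 since 8 ∤ 106 (the parts of T(106, 8) cannot all be equal).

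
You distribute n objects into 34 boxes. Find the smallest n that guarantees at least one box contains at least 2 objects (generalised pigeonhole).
n = (2 − 1)·34 + 1 = 35

By the generalised pigeonhole principle, to guarantee some box contains ≥ r objects we need more than (r − 1) · k objects total. Threshold: n = (r − 1) · k + 1. With r = 2 and k = 34: n = 1 · 34 + 1 = 34 + 1 = 35. For n = 34 = 1 · 34, we can put exactly 1 objects in every box, avoiding 2 in any single one — so 35 is tight.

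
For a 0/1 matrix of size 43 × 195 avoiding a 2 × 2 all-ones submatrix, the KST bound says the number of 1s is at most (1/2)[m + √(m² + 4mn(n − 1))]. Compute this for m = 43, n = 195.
z(43, 195; 2, 2) ≤ (1/2)[43 + √(43² + 4·43·195·194)] = (1/2)[43 + √6508609] = 1297.0988

Kővári–Sós–Turán: let r_1, ..., r_43 be the row sums and z = Σ r_i the total number of 1s. Each pair of columns can share at most one row with both entries 1 (else a 2×2 all-ones block appears), so Σ_i C(r_i, 2) ≤ C(195, 2) = 18915. By convexity Σ_i C(r_i, 2) ≥ 43·C(z/43, 2) = z(z − 43)/(2·43), giving z² − 43z − 43·195·194 ≤ 0 and hence z ≤ (1/2)[43 + √(1849 + 4·1626690)] = (1/2)[43 + √6508609] ≈ (1/2)(43 + 2551.1976) = 1297.0988.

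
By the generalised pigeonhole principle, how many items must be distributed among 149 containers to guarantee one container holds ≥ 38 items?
n = (38 − 1)·149 + 1 = 5514

By the generalised pigeonhole principle, to guarantee some box contains ≥ r objects we need more than (r − 1) · k objects total. Threshold: n = (r − 1) · k + 1. With r = 38 and k = 149: n = 37 · 149 + 1 = 5513 + 1 = 5514. For n = 5513 = 37 · 149, we can put exactly 37 objects in every box, avoiding 38 in any single one — so 5514 is tight.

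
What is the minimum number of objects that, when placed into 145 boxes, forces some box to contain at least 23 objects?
n = (23 − 1)·145 + 1 = 3191

By the generalised pigeonhole principle, to guarantee some box contains ≥ r objects we need more than (r − 1) · k objects total. Threshold: n = (r − 1) · k + 1. With r = 23 and k = 145: n = 22 · 145 + 1 = 3190 + 1 = 3191. For n = 3190 = 22 · 145, we can put exactly 22 objects in every box, avoiding 23 in any single one — so 3191 is tight.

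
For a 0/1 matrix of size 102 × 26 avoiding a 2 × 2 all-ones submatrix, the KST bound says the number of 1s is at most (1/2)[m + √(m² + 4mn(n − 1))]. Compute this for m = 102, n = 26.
z(102, 26; 2, 2) ≤ (1/2)[102 + √(102² + 4·102·26·25)] = (1/2)[102 + √275604] = 313.49

Kővári–Sós–Turán: let r_1, ..., r_102 be the row sums and z = Σ r_i the total number of 1s. Each pair of columns can share at most one row with both entries 1 (else a 2×2 all-ones block appears), so Σ_i C(r_i, 2) ≤ C(26, 2) = 325. By convexity Σ_i C(r_i, 2) ≥ 102·C(z/102, 2) = z(z − 102)/(2·102), giving z² − 102z − 102·26·25 ≤ 0 and hence z ≤ (1/2)[102 + √(10404 + 4·66300)] = (1/2)[102 + √275604] ≈ (1/2)(102 + 524.98) = 313.49.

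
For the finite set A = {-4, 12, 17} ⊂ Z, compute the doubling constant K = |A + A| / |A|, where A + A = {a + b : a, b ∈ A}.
K = |A + A| / |A| = 6/3 = 2

Enumerate A + A = {a + b : a, b ∈ A}. With |A| = 3, there are |A|^2 = 9 ordered sum pairs; collecting distinct values, A + A = {-8, 8, 13, 24, 29, 34}, so |A + A| = 6. Thus K = 6/3 = 2. For comparison, the minimum possible |A + A| over all 3-element sets is 2·3 − 1 = 5 (so min K = 5/3), attained only by arithmetic progressions.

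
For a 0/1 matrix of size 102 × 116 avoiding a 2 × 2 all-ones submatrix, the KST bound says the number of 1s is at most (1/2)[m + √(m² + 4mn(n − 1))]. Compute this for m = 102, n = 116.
z(102, 116; 2, 2) ≤ (1/2)[102 + √(102² + 4·102·116·115)] = (1/2)[102 + √5453124] = 1218.5962

Kővári–Sós–Turán: let r_1, ..., r_102 be the row sums and z = Σ r_i the total number of 1s. Each pair of columns can share at most one row with both entries 1 (else a 2×2 all-ones block appears), so Σ_i C(r_i, 2) ≤ C(116, 2) = 6670. By convexity Σ_i C(r_i, 2) ≥ 102·C(z/102, 2) = z(z − 102)/(2·102), giving z² − 102z − 102·116·115 ≤ 0 and hence z ≤ (1/2)[102 + √(10404 + 4·1360680)] = (1/2)[102 + √5453124] ≈ (1/2)(102 + 2335.1925) = 1218.5962.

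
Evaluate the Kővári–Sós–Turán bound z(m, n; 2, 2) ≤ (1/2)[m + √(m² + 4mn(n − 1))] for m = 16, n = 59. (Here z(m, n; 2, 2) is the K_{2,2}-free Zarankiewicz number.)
z(16, 59; 2, 2) ≤ (1/2)[16 + √(16² + 4·16·59·58)] = (1/2)[16 + √219264] = 242.1282

Kővári–Sós–Turán: let r_1, ..., r_16 be the row sums and z = Σ r_i the total number of 1s. Each pair of columns can share at most one row with both entries 1 (else a 2×2 all-ones block appears), so Σ_i C(r_i, 2) ≤ C(59, 2) = 1711. By convexity Σ_i C(r_i, 2) ≥ 16·C(z/16, 2) = z(z − 16)/(2·16), giving z² − 16z − 16·59·58 ≤ 0 and hence z ≤ (1/2)[16 + √(256 + 4·54752)] = (1/2)[16 + √219264] ≈ (1/2)(16 + 468.2563) = 242.1282.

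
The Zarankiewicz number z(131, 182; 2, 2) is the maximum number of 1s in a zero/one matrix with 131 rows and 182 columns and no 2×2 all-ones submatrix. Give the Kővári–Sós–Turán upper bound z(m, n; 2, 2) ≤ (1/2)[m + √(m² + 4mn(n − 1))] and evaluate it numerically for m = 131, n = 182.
z(131, 182; 2, 2) ≤ (1/2)[131 + √(131² + 4·131·182·181)] = (1/2)[131 + √17278769] = 2143.8869

Kővári–Sós–Turán: let r_1, ..., r_131 be the row sums and z = Σ r_i the total number of 1s. Each pair of columns can share at most one row with both entries 1 (else a 2×2 all-ones block appears), so Σ_i C(r_i, 2) ≤ C(182, 2) = 16471. By convexity Σ_i C(r_i, 2) ≥ 131·C(z/131, 2) = z(z − 131)/(2·131), giving z² − 131z − 131·182·181 ≤ 0 and hence z ≤ (1/2)[131 + √(17161 + 4·4315402)] = (1/2)[131 + √17278769] ≈ (1/2)(131 + 4156.7739) = 2143.8869.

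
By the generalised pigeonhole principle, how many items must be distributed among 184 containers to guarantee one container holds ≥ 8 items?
n = (8 − 1)·184 + 1 = 1289

By the generalised pigeonhole principle, to guarantee some box contains ≥ r objects we need more than (r − 1) · k objects total. Threshold: n = (r − 1) · k + 1. With r = 8 and k = 184: n = 7 · 184 + 1 = 1288 + 1 = 1289. For n = 1288 = 7 · 184, we can put exactly 7 objects in every box, avoiding 8 in any single one — so 1289 is tight.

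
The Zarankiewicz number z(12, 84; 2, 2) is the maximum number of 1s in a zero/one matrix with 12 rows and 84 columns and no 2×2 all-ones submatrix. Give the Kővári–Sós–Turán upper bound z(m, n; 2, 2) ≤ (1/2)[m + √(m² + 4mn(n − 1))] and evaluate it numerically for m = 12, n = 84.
z(12, 84; 2, 2) ≤ (1/2)[12 + √(12² + 4·12·84·83)] = (1/2)[12 + √334800] = 295.3095

Kővári–Sós–Turán: let r_1, ..., r_12 be the row sums and z = Σ r_i the total number of 1s. Each pair of columns can share at most one row with both entries 1 (else a 2×2 all-ones block appears), so Σ_i C(r_i, 2) ≤ C(84, 2) = 3486. By convexity Σ_i C(r_i, 2) ≥ 12·C(z/12, 2) = z(z − 12)/(2·12), giving z² − 12z − 12·84·83 ≤ 0 and hence z ≤ (1/2)[12 + √(144 + 4·83664)] = (1/2)[12 + √334800] ≈ (1/2)(12 + 578.619) = 295.3095.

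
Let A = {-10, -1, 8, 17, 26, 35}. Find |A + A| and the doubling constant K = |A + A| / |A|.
K = |A + A| / |A| = 11/6

Enumerate A + A = {a + b : a, b ∈ A}. With |A| = 6, there are |A|^2 = 36 ordered sum pairs; collecting distinct values, A + A = {-20, -11, -2, 7, 16, 25, 34, 43, 52, 61, 70}, so |A + A| = 11. Thus K = 11/6. Here |A + A| = 2|A| − 1 = 11, the minimum possible — so K = 11/6 is minimal, which holds iff A is an arithmetic progression.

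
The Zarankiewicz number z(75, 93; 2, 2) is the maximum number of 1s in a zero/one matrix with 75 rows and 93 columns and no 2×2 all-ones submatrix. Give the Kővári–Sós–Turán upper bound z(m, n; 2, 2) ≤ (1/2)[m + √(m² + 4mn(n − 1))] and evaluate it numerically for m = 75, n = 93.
z(75, 93; 2, 2) ≤ (1/2)[75 + √(75² + 4·75·93·92)] = (1/2)[75 + √2572425] = 839.4391

Kővári–Sós–Turán: let r_1, ..., r_75 be the row sums and z = Σ r_i the total number of 1s. Each pair of columns can share at most one row with both entries 1 (else a 2×2 all-ones block appears), so Σ_i C(r_i, 2) ≤ C(93, 2) = 4278. By convexity Σ_i C(r_i, 2) ≥ 75·C(z/75, 2) = z(z − 75)/(2·75), giving z² − 75z − 75·93·92 ≤ 0 and hence z ≤ (1/2)[75 + √(5625 + 4·641700)] = (1/2)[75 + √2572425] ≈ (1/2)(75 + 1603.8781) = 839.4391.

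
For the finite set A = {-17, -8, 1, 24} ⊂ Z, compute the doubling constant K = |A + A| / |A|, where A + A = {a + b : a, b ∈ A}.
K = |A + A| / |A| = 9/4

Enumerate A + A = {a + b : a, b ∈ A}. With |A| = 4, there are |A|^2 = 16 ordered sum pairs; collecting distinct values, A + A = {-34, -25, -16, -7, 2, 7, 16, 25, 48}, so |A + A| = 9. Thus K = 9/4. For comparison, the minimum possible |A + A| over all 4-element sets is 2·4 − 1 = 7 (so min K = 7/4), attained only by arithmetic progressions.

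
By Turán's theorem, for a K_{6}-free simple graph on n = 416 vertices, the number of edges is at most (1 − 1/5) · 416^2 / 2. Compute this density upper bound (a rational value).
Turán density bound = (4/5) · 416^2/2 = 346112/5 ≈ 69222.4

Turán's theorem: ex(n, K_{r+1}) is achieved by the complete r-partite Turán graph T(n, r) with parts as balanced as possible, and is at most (1 − 1/r) · n^2/2. For r = 5, n = 416: the density bound is (4/5) · 173056/2 = 346112/5 ≈ 69222.4. The integer-valued extremum is e(T(416, 5)) = 69222, which is strictly less than the density bound 346112/5 since 5 ∤ 416 (the parts of T(416, 5) cannot all be equal).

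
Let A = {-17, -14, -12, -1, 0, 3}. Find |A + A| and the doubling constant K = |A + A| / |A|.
K = |A + A| / |A| = 20/6 = 10/3

Enumerate A + A = {a + b : a, b ∈ A}. With |A| = 6, there are |A|^2 = 36 ordered sum pairs; collecting distinct values, A + A = {-34, -31, -29, -28, -26, -24, -18, -17, -15, -14, -13, -12, -11, -9, -2, -1, 0, 2, 3, 6}, so |A + A| = 20. Thus K = 20/6 = 10/3. For comparison, the minimum possible |A + A| over all 6-element sets is 2·6 − 1 = 11 (so min K = 11/6), attained only by arithmetic progressions.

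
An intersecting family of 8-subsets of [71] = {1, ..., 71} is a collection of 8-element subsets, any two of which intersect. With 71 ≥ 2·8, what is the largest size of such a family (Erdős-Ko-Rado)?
max |F| = C(70, 7) = 1198774720

Erdős-Ko-Rado (1961): when n ≥ 2k, max |F| = C(n−1, k−1). The bound is attained by the star {A : i ∈ A} for any fixed i ∈ [n]. Here C(71−1, 8−1) = C(70, 7) = 1198774720.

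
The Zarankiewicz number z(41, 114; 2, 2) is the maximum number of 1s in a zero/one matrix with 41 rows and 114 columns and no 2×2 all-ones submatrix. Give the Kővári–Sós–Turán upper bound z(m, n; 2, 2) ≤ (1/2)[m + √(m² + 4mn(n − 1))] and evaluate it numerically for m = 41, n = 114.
z(41, 114; 2, 2) ≤ (1/2)[41 + √(41² + 4·41·114·113)] = (1/2)[41 + √2114329] = 747.5366

Kővári–Sós–Turán: let r_1, ..., r_41 be the row sums and z = Σ r_i the total number of 1s. Each pair of columns can share at most one row with both entries 1 (else a 2×2 all-ones block appears), so Σ_i C(r_i, 2) ≤ C(114, 2) = 6441. By convexity Σ_i C(r_i, 2) ≥ 41·C(z/41, 2) = z(z − 41)/(2·41), giving z² − 41z − 41·114·113 ≤ 0 and hence z ≤ (1/2)[41 + √(1681 + 4·528162)] = (1/2)[41 + √2114329] ≈ (1/2)(41 + 1454.0732) = 747.5366.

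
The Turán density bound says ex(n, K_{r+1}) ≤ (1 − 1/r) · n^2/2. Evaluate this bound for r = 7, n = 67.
Turán density bound = (6/7) · 67^2/2 = 13467/7 ≈ 1923.8571

Turán's theorem: ex(n, K_{r+1}) is achieved by the complete r-partite Turán graph T(n, r) with parts as balanced as possible, and is at most (1 − 1/r) · n^2/2. For r = 7, n = 67: the density bound is (6/7) · 4489/2 = 13467/7 ≈ 1923.8571. The integer-valued extremum is e(T(67, 7)) = 1923, which is strictly less than the density bound 13467/7 since 7 ∤ 67 (the parts of T(67, 7) cannot all be equal).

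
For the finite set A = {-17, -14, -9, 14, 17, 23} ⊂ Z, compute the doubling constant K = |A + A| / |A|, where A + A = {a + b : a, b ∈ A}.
K = |A + A| / |A| = 20/6 = 10/3

Enumerate A + A = {a + b : a, b ∈ A}. With |A| = 6, there are |A|^2 = 36 ordered sum pairs; collecting distinct values, A + A = {-34, -31, -28, -26, -23, -18, -3, 0, 3, 5, 6, 8, 9, 14, 28, 31, 34, 37, 40, 46}, so |A + A| = 20. Thus K = 20/6 = 10/3. For comparison, the minimum possible |A + A| over all 6-element sets is 2·6 − 1 = 11 (so min K = 11/6), attained only by arithmetic progressions.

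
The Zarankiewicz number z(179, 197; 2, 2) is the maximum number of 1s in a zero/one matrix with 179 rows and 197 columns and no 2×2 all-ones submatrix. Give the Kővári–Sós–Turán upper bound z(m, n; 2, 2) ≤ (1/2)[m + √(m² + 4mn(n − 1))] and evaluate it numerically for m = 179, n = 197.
z(179, 197; 2, 2) ≤ (1/2)[179 + √(179² + 4·179·197·196)] = (1/2)[179 + √27678233] = 2720.0053

Kővári–Sós–Turán: let r_1, ..., r_179 be the row sums and z = Σ r_i the total number of 1s. Each pair of columns can share at most one row with both entries 1 (else a 2×2 all-ones block appears), so Σ_i C(r_i, 2) ≤ C(197, 2) = 19306. By convexity Σ_i C(r_i, 2) ≥ 179·C(z/179, 2) = z(z − 179)/(2·179), giving z² − 179z − 179·197·196 ≤ 0 and hence z ≤ (1/2)[179 + √(32041 + 4·6911548)] = (1/2)[179 + √27678233] ≈ (1/2)(179 + 5261.0106) = 2720.0053.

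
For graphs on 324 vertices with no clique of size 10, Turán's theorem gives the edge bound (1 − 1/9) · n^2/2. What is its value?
Turán density bound = (8/9) · 324^2/2 = 46656

Turán's theorem: ex(n, K_{r+1}) is achieved by the complete r-partite Turán graph T(n, r) with parts as balanced as possible, and is at most (1 − 1/r) · n^2/2. For r = 9, n = 324: the density bound is (8/9) · 104976/2 = 46656. Since 9 ∣ 324, the Turán graph T(324, 9) has parts of equal size 36, and its edge count e(T(324, 9)) = 46656 attains the density bound exactly.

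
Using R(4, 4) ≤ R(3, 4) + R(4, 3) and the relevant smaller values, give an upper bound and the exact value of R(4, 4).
R(4, 4) ≤ R(3, 4) + R(4, 3) = 9 + 9 = 18; exact value R(4, 4) = 18.

The Erdős–Szekeres recurrence R(r, s) ≤ R(r−1, s) + R(r, s−1) applied to (r, s) = (4, 4) gives
  R(4, 4) ≤ R(3, 4) + R(4, 3) = 9 + 9 = 18.
(Recall R(2, k) = k and R is symmetric.) Here the recurrence bound is tight: a matching lower-bound construction on K_{17} shows R(4, 4) > 17, so R(4, 4) = 18 exactly.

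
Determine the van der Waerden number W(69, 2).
W(69, 2) = 69 + 1 = 70

A 2-term AP is any pair of integers, so a monochromatic 2-AP exists iff some colour is used at least twice. With 69 colours, the colouring i ↦ i on {1, ..., 69} uses each colour once, avoiding any monochromatic pair, so W(69, 2) > 69. For {1, ..., 70}, pigeonhole forces two integers of the same colour, which form a monochromatic 2-AP. Hence W(69, 2) = 70.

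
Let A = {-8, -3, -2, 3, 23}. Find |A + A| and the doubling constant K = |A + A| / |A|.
K = |A + A| / |A| = 14/5

Enumerate A + A = {a + b : a, b ∈ A}. With |A| = 5, there are |A|^2 = 25 ordered sum pairs; collecting distinct values, A + A = {-16, -11, -10, -6, -5, -4, 0, 1, 6, 15, 20, 21, 26, 46}, so |A + A| = 14. Thus K = 14/5. For comparison, the minimum possible |A + A| over all 5-element sets is 2·5 − 1 = 9 (so min K = 9/5), attained only by arithmetic progressions.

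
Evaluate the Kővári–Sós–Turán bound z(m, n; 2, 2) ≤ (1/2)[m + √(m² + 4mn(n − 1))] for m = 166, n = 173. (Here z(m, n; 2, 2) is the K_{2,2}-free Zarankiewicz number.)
z(166, 173; 2, 2) ≤ (1/2)[166 + √(166² + 4·166·173·172)] = (1/2)[166 + √19785540] = 2307.047

Kővári–Sós–Turán: let r_1, ..., r_166 be the row sums and z = Σ r_i the total number of 1s. Each pair of columns can share at most one row with both entries 1 (else a 2×2 all-ones block appears), so Σ_i C(r_i, 2) ≤ C(173, 2) = 14878. By convexity Σ_i C(r_i, 2) ≥ 166·C(z/166, 2) = z(z − 166)/(2·166), giving z² − 166z − 166·173·172 ≤ 0 and hence z ≤ (1/2)[166 + √(27556 + 4·4939496)] = (1/2)[166 + √19785540] ≈ (1/2)(166 + 4448.094) = 2307.047.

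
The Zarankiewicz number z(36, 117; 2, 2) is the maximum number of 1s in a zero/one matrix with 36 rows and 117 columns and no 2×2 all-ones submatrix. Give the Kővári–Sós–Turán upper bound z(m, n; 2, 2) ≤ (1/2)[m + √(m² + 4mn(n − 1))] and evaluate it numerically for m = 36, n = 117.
z(36, 117; 2, 2) ≤ (1/2)[36 + √(36² + 4·36·117·116)] = (1/2)[36 + √1955664] = 717.2253

Kővári–Sós–Turán: let r_1, ..., r_36 be the row sums and z = Σ r_i the total number of 1s. Each pair of columns can share at most one row with both entries 1 (else a 2×2 all-ones block appears), so Σ_i C(r_i, 2) ≤ C(117, 2) = 6786. By convexity Σ_i C(r_i, 2) ≥ 36·C(z/36, 2) = z(z − 36)/(2·36), giving z² − 36z − 36·117·116 ≤ 0 and hence z ≤ (1/2)[36 + √(1296 + 4·488592)] = (1/2)[36 + √1955664] ≈ (1/2)(36 + 1398.4506) = 717.2253.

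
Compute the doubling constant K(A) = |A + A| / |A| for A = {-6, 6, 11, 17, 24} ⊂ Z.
K = |A + A| / |A| = 15/5 = 3

Enumerate A + A = {a + b : a, b ∈ A}. With |A| = 5, there are |A|^2 = 25 ordered sum pairs; collecting distinct values, A + A = {-12, 0, 5, 11, 12, 17, 18, 22, 23, 28, 30, 34, 35, 41, 48}, so |A + A| = 15. Thus K = 15/5 = 3. For comparison, the minimum possible |A + A| over all 5-element sets is 2·5 − 1 = 9 (so min K = 9/5), attained only by arithmetic progressions.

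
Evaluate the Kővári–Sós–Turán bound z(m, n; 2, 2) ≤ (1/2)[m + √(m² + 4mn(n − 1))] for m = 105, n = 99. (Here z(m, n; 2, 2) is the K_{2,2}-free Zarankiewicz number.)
z(105, 99; 2, 2) ≤ (1/2)[105 + √(105² + 4·105·99·98)] = (1/2)[105 + √4085865] = 1063.1761

Kővári–Sós–Turán: let r_1, ..., r_105 be the row sums and z = Σ r_i the total number of 1s. Each pair of columns can share at most one row with both entries 1 (else a 2×2 all-ones block appears), so Σ_i C(r_i, 2) ≤ C(99, 2) = 4851. By convexity Σ_i C(r_i, 2) ≥ 105·C(z/105, 2) = z(z − 105)/(2·105), giving z² − 105z − 105·99·98 ≤ 0 and hence z ≤ (1/2)[105 + √(11025 + 4·1018710)] = (1/2)[105 + √4085865] ≈ (1/2)(105 + 2021.3523) = 1063.1761.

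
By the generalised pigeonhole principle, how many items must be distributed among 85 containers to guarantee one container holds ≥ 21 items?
n = (21 − 1)·85 + 1 = 1701

By the generalised pigeonhole principle, to guarantee some box contains ≥ r objects we need more than (r − 1) · k objects total. Threshold: n = (r − 1) · k + 1. With r = 21 and k = 85: n = 20 · 85 + 1 = 1700 + 1 = 1701. For n = 1700 = 20 · 85, we can put exactly 20 objects in every box, avoiding 21 in any single one — so 1701 is tight.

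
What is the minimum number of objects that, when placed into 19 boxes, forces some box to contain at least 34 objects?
n = (34 − 1)·19 + 1 = 628

By the generalised pigeonhole principle, to guarantee some box contains ≥ r objects we need more than (r − 1) · k objects total. Threshold: n = (r − 1) · k + 1. With r = 34 and k = 19: n = 33 · 19 + 1 = 627 + 1 = 628. For n = 627 = 33 · 19, we can put exactly 33 objects in every box, avoiding 34 in any single one — so 628 is tight.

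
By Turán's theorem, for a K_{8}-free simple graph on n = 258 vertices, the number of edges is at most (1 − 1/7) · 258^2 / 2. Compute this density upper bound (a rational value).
Turán density bound = (6/7) · 258^2/2 = 199692/7 ≈ 28527.4286

Turán's theorem: ex(n, K_{r+1}) is achieved by the complete r-partite Turán graph T(n, r) with parts as balanced as possible, and is at most (1 − 1/r) · n^2/2. For r = 7, n = 258: the density bound is (6/7) · 66564/2 = 199692/7 ≈ 28527.4286. The integer-valued extremum is e(T(258, 7)) = 28527, which is strictly less than the density bound 199692/7 since 7 ∤ 258 (the parts of T(258, 7) cannot all be equal).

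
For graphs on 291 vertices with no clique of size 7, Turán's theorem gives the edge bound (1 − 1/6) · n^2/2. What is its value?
Turán density bound = (5/6) · 291^2/2 = 141135/4 ≈ 35283.75

Turán's theorem: ex(n, K_{r+1}) is achieved by the complete r-partite Turán graph T(n, r) with parts as balanced as possible, and is at most (1 − 1/r) · n^2/2. For r = 6, n = 291: the density bound is (5/6) · 84681/2 = 141135/4 ≈ 35283.75. The integer-valued extremum is e(T(291, 6)) = 35283, which is strictly less than the density bound 141135/4 since 6 ∤ 291 (the parts of T(291, 6) cannot all be equal).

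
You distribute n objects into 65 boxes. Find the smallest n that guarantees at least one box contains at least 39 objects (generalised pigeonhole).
n = (39 − 1)·65 + 1 = 2471

By the generalised pigeonhole principle, to guarantee some box contains ≥ r objects we need more than (r − 1) · k objects total. Threshold: n = (r − 1) · k + 1. With r = 39 and k = 65: n = 38 · 65 + 1 = 2470 + 1 = 2471. For n = 2470 = 38 · 65, we can put exactly 38 objects in every box, avoiding 39 in any single one — so 2471 is tight.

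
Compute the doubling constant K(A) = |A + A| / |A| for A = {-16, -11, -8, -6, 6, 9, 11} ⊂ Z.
K = |A + A| / |A| = 23/7

Enumerate A + A = {a + b : a, b ∈ A}. With |A| = 7, there are |A|^2 = 49 ordered sum pairs; collecting distinct values, A + A = {-32, -27, -24, -22, -19, -17, -16, -14, -12, -10, -7, -5, -2, 0, 1, 3, 5, 12, 15, 17, 18, 20, 22}, so |A + A| = 23. Thus K = 23/7. For comparison, the minimum possible |A + A| over all 7-element sets is 2·7 − 1 = 13 (so min K = 13/7), attained only by arithmetic progressions.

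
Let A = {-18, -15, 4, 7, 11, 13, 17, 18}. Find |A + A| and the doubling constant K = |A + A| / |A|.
K = |A + A| / |A| = 33/8

Enumerate A + A = {a + b : a, b ∈ A}. With |A| = 8, there are |A|^2 = 64 ordered sum pairs; collecting distinct values, A + A = {-36, -33, -30, -14, -11, -8, -7, -5, -4, -2, -1, 0, 2, 3, 8, 11, 14, 15, 17, 18, 20, 21, 22, 24, 25, 26, 28, 29, 30, 31, 34, 35, 36}, so |A + A| = 33. Thus K = 33/8. For comparison, the minimum possible |A + A| over all 8-element sets is 2·8 − 1 = 15 (so min K = 15/8), attained only by arithmetic progressions.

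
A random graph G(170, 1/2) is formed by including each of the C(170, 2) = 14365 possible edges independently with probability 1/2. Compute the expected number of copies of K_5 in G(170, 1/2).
E[# K_5] = C(170, 5) · (1/2)^C(5, 2) = 1115034284 / 2^10 = 278758571/256 ≈ 1088900.667969

For each 5-subset S of vertices (there are C(170, 5) = 1115034284 such S), let X_S = 1 if S induces a K_5 (all C(5, 2) = 10 edges present). Then P(X_S = 1) = (1/2)^10 = 1/1024. By linearity of expectation, E[# K_5] = C(170, 5) · (1/2)^10 = 1115034284 / 1024 = 278758571/256 ≈ 1088900.667969.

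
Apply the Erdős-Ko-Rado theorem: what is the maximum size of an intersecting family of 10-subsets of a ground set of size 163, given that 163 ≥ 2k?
max |F| = C(162, 9) = 168899639028120

The Erdős-Ko-Rado theorem states: for n ≥ 2k, an intersecting family of k-subsets of an n-element set has size at most C(n − 1, k − 1), with equality for 'star' families {A ⊆ [n] : |A| = k, i ∈ A} (fix an element i). For n = 163, k = 10: C(162, 9) = 168899639028120.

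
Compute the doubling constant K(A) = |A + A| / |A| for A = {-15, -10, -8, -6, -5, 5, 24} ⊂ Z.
K = |A + A| / |A| = 25/7

Enumerate A + A = {a + b : a, b ∈ A}. With |A| = 7, there are |A|^2 = 49 ordered sum pairs; collecting distinct values, A + A = {-30, -25, -23, -21, -20, -18, -16, -15, -14, -13, -12, -11, -10, -5, -3, -1, 0, 9, 10, 14, 16, 18, 19, 29, 48}, so |A + A| = 25. Thus K = 25/7. For comparison, the minimum possible |A + A| over all 7-element sets is 2·7 − 1 = 13 (so min K = 13/7), attained only by arithmetic progressions.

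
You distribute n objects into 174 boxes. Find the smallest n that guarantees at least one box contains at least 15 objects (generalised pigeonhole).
n = (15 − 1)·174 + 1 = 2437

By the generalised pigeonhole principle, to guarantee some box contains ≥ r objects we need more than (r − 1) · k objects total. Threshold: n = (r − 1) · k + 1. With r = 15 and k = 174: n = 14 · 174 + 1 = 2436 + 1 = 2437. For n = 2436 = 14 · 174, we can put exactly 14 objects in every box, avoiding 15 in any single one — so 2437 is tight.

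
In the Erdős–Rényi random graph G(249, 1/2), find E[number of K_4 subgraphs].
E[# K_4] = C(249, 4) · (1/2)^C(4, 2) = 156340626 / 2^6 = 78170313/32 = 2442822.28125

For each 4-subset S of vertices (there are C(249, 4) = 156340626 such S), let X_S = 1 if S induces a K_4 (all C(4, 2) = 6 edges present). Then P(X_S = 1) = (1/2)^6 = 1/64. By linearity of expectation, E[# K_4] = C(249, 4) · (1/2)^6 = 156340626 / 64 = 78170313/32 = 2442822.28125.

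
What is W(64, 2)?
W(64, 2) = 64 + 1 = 65

A 2-term AP is any pair of integers, so a monochromatic 2-AP exists iff some colour is used at least twice. With 64 colours, the colouring i ↦ i on {1, ..., 64} uses each colour once, avoiding any monochromatic pair, so W(64, 2) > 64. For {1, ..., 65}, pigeonhole forces two integers of the same colour, which form a monochromatic 2-AP. Hence W(64, 2) = 65.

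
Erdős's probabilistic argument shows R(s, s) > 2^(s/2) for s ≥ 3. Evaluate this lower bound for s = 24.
2^(24/2) = 4096; so R(24, 24) > 4096

Colour each edge of K_n uniformly at random with red/blue. The expected number of monochromatic K_24 is C(n, 24) · 2 · 2^(−C(24,2)). If C(n, 24) · 2^(1 − C(24,2)) < 1, then with positive probability no monochromatic K_24 exists, so R(24, 24) > n. The standard estimate C(n, 24) ≤ n^24/24! shows this inequality holds whenever n ≤ 2^(24/2) (since 24! · 2^(C(24,2) − 1) > 2^(24^2/2) ≥ n^24). Hence R(24, 24) > 2^(24/2) = 4096.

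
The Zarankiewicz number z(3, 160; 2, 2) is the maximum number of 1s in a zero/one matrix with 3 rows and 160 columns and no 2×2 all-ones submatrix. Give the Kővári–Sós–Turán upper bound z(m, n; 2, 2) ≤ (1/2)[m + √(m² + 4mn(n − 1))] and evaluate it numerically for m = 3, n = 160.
z(3, 160; 2, 2) ≤ (1/2)[3 + √(3² + 4·3·160·159)] = (1/2)[3 + √305289] = 277.7648

Kővári–Sós–Turán: let r_1, ..., r_3 be the row sums and z = Σ r_i the total number of 1s. Each pair of columns can share at most one row with both entries 1 (else a 2×2 all-ones block appears), so Σ_i C(r_i, 2) ≤ C(160, 2) = 12720. By convexity Σ_i C(r_i, 2) ≥ 3·C(z/3, 2) = z(z − 3)/(2·3), giving z² − 3z − 3·160·159 ≤ 0 and hence z ≤ (1/2)[3 + √(9 + 4·76320)] = (1/2)[3 + √305289] ≈ (1/2)(3 + 552.5296) = 277.7648.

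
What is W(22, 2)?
W(22, 2) = 22 + 1 = 23

A 2-term AP is any pair of integers, so a monochromatic 2-AP exists iff some colour is used at least twice. With 22 colours, the colouring i ↦ i on {1, ..., 22} uses each colour once, avoiding any monochromatic pair, so W(22, 2) > 22. For {1, ..., 23}, pigeonhole forces two integers of the same colour, which form a monochromatic 2-AP. Hence W(22, 2) = 23.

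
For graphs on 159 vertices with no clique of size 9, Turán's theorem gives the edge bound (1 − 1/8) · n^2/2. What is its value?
Turán density bound = (7/8) · 159^2/2 = 176967/16 ≈ 11060.4375

Turán's theorem: ex(n, K_{r+1}) is achieved by the complete r-partite Turán graph T(n, r) with parts as balanced as possible, and is at most (1 − 1/r) · n^2/2. For r = 8, n = 159: the density bound is (7/8) · 25281/2 = 176967/16 ≈ 11060.4375. The integer-valued extremum is e(T(159, 8)) = 11060, which is strictly less than the density bound 176967/16 since 8 ∤ 159 (the parts of T(159, 8) cannot all be equal).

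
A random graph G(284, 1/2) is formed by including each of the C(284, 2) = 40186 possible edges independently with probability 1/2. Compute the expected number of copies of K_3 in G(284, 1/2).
E[# K_3] = C(284, 3) · (1/2)^C(3, 2) = 3777484 / 2^3 = 944371/2 = 472185.5

For each 3-subset S of vertices (there are C(284, 3) = 3777484 such S), let X_S = 1 if S induces a K_3 (all C(3, 2) = 3 edges present). Then P(X_S = 1) = (1/2)^3 = 1/8. By linearity of expectation, E[# K_3] = C(284, 3) · (1/2)^3 = 3777484 / 8 = 944371/2 = 472185.5.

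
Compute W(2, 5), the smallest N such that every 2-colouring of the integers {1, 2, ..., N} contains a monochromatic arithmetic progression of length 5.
W(2, 5) = 178

This is a classical value, W(2, 5) = 178, established by combining an explicit 2-colouring of {1, ..., 177} with no monochromatic 5-AP (giving the lower bound W(2, 5) > 177) and a finite case analysis / exhaustive computer search showing every 2-colouring of {1, ..., 178} has such an AP.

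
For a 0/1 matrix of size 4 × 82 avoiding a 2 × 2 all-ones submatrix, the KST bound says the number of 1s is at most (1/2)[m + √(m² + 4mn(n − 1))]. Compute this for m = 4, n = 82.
z(4, 82; 2, 2) ≤ (1/2)[4 + √(4² + 4·4·82·81)] = (1/2)[4 + √106288] = 165.0092

Kővári–Sós–Turán: let r_1, ..., r_4 be the row sums and z = Σ r_i the total number of 1s. Each pair of columns can share at most one row with both entries 1 (else a 2×2 all-ones block appears), so Σ_i C(r_i, 2) ≤ C(82, 2) = 3321. By convexity Σ_i C(r_i, 2) ≥ 4·C(z/4, 2) = z(z − 4)/(2·4), giving z² − 4z − 4·82·81 ≤ 0 and hence z ≤ (1/2)[4 + √(16 + 4·26568)] = (1/2)[4 + √106288] ≈ (1/2)(4 + 326.0184) = 165.0092.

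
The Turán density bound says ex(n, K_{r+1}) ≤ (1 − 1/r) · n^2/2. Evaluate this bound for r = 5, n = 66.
Turán density bound = (4/5) · 66^2/2 = 8712/5 ≈ 1742.4

Turán's theorem: ex(n, K_{r+1}) is achieved by the complete r-partite Turán graph T(n, r) with parts as balanced as possible, and is at most (1 − 1/r) · n^2/2. For r = 5, n = 66: the density bound is (4/5) · 4356/2 = 8712/5 ≈ 1742.4. The integer-valued extremum is e(T(66, 5)) = 1742, which is strictly less than the density bound 8712/5 since 5 ∤ 66 (the parts of T(66, 5) cannot all be equal).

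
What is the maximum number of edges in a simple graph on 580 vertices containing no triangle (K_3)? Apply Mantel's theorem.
ex(580, K_3) = ⌊580^2/4⌋ = 84100

Mantel (1907): a triangle-free graph on n vertices has at most ⌊n^2/4⌋ edges, with equality for the complete bipartite graph K_{⌊n/2⌋, ⌈n/2⌉}. For n = 580: ⌊580^2/4⌋ = ⌊336400/4⌋ = 84100. The extremal graph is K_{290, 290}, which has 290·290 = 84100 edges.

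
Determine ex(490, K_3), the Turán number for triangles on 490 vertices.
ex(490, K_3) = ⌊490^2/4⌋ = 60025

Mantel (1907): a triangle-free graph on n vertices has at most ⌊n^2/4⌋ edges, with equality for the complete bipartite graph K_{⌊n/2⌋, ⌈n/2⌉}. For n = 490: ⌊490^2/4⌋ = ⌊240100/4⌋ = 60025. The extremal graph is K_{245, 245}, which has 245·245 = 60025 edges.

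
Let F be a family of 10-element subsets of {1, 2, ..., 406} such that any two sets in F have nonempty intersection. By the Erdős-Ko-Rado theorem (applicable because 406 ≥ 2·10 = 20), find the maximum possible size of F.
max |F| = C(405, 9) = 738678218556850650

The Erdős-Ko-Rado theorem states: for n ≥ 2k, an intersecting family of k-subsets of an n-element set has size at most C(n − 1, k − 1), with equality for 'star' families {A ⊆ [n] : |A| = k, i ∈ A} (fix an element i). For n = 406, k = 10: C(405, 9) = 738678218556850650.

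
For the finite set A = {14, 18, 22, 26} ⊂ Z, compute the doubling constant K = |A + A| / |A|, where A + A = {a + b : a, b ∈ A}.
K = |A + A| / |A| = 7/4

Enumerate A + A = {a + b : a, b ∈ A}. With |A| = 4, there are |A|^2 = 16 ordered sum pairs; collecting distinct values, A + A = {28, 32, 36, 40, 44, 48, 52}, so |A + A| = 7. Thus K = 7/4. Here |A + A| = 2|A| − 1 = 7, the minimum possible — so K = 7/4 is minimal, which holds iff A is an arithmetic progression.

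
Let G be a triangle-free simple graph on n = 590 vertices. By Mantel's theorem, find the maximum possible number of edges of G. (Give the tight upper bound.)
ex(590, K_3) = ⌊590^2/4⌋ = 87025

Mantel (1907): a triangle-free graph on n vertices has at most ⌊n^2/4⌋ edges, with equality for the complete bipartite graph K_{⌊n/2⌋, ⌈n/2⌉}. For n = 590: ⌊590^2/4⌋ = ⌊348100/4⌋ = 87025. The extremal graph is K_{295, 295}, which has 295·295 = 87025 edges.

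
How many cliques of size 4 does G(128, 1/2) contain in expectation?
E[# K_4] = C(128, 4) · (1/2)^C(4, 2) = 10668000 / 2^6 = 333375/2 = 166687.5

For each 4-subset S of vertices (there are C(128, 4) = 10668000 such S), let X_S = 1 if S induces a K_4 (all C(4, 2) = 6 edges present). Then P(X_S = 1) = (1/2)^6 = 1/64. By linearity of expectation, E[# K_4] = C(128, 4) · (1/2)^6 = 10668000 / 64 = 333375/2 = 166687.5.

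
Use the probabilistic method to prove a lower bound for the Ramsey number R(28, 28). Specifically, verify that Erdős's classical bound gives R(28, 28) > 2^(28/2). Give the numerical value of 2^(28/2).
2^(28/2) = 16384; so R(28, 28) > 16384

Colour each edge of K_n uniformly at random with red/blue. The expected number of monochromatic K_28 is C(n, 28) · 2 · 2^(−C(28,2)). If C(n, 28) · 2^(1 − C(28,2)) < 1, then with positive probability no monochromatic K_28 exists, so R(28, 28) > n. The standard estimate C(n, 28) ≤ n^28/28! shows this inequality holds whenever n ≤ 2^(28/2) (since 28! · 2^(C(28,2) − 1) > 2^(28^2/2) ≥ n^28). Hence R(28, 28) > 2^(28/2) = 16384.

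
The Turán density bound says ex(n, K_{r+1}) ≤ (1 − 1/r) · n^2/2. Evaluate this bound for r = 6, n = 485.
Turán density bound = (5/6) · 485^2/2 = 1176125/12 ≈ 98010.4167

Turán's theorem: ex(n, K_{r+1}) is achieved by the complete r-partite Turán graph T(n, r) with parts as balanced as possible, and is at most (1 − 1/r) · n^2/2. For r = 6, n = 485: the density bound is (5/6) · 235225/2 = 1176125/12 ≈ 98010.4167. The integer-valued extremum is e(T(485, 6)) = 98010, which is strictly less than the density bound 1176125/12 since 6 ∤ 485 (the parts of T(485, 6) cannot all be equal).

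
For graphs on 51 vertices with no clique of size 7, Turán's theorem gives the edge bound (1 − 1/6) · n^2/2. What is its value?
Turán density bound = (5/6) · 51^2/2 = 4335/4 ≈ 1083.75

Turán's theorem: ex(n, K_{r+1}) is achieved by the complete r-partite Turán graph T(n, r) with parts as balanced as possible, and is at most (1 − 1/r) · n^2/2. For r = 6, n = 51: the density bound is (5/6) · 2601/2 = 4335/4 ≈ 1083.75. The integer-valued extremum is e(T(51, 6)) = 1083, which is strictly less than the density bound 4335/4 since 6 ∤ 51 (the parts of T(51, 6) cannot all be equal).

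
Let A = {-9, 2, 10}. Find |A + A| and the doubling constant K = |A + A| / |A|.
K = |A + A| / |A| = 6/3 = 2

Enumerate A + A = {a + b : a, b ∈ A}. With |A| = 3, there are |A|^2 = 9 ordered sum pairs; collecting distinct values, A + A = {-18, -7, 1, 4, 12, 20}, so |A + A| = 6. Thus K = 6/3 = 2. For comparison, the minimum possible |A + A| over all 3-element sets is 2·3 − 1 = 5 (so min K = 5/3), attained only by arithmetic progressions.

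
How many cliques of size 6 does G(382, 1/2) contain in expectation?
E[# K_6] = C(382, 6) · (1/2)^C(6, 2) = 4148697778407 / 2^15 ≈ 126608208.569550

For each 6-subset S of vertices (there are C(382, 6) = 4148697778407 such S), let X_S = 1 if S induces a K_6 (all C(6, 2) = 15 edges present). Then P(X_S = 1) = (1/2)^15 = 1/32768. By linearity of expectation, E[# K_6] = C(382, 6) · (1/2)^15 = 4148697778407 / 32768 ≈ 126608208.569550.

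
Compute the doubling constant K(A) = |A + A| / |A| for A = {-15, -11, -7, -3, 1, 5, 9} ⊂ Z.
K = |A + A| / |A| = 13/7

Enumerate A + A = {a + b : a, b ∈ A}. With |A| = 7, there are |A|^2 = 49 ordered sum pairs; collecting distinct values, A + A = {-30, -26, -22, -18, -14, -10, -6, -2, 2, 6, 10, 14, 18}, so |A + A| = 13. Thus K = 13/7. Here |A + A| = 2|A| − 1 = 13, the minimum possible — so K = 13/7 is minimal, which holds iff A is an arithmetic progression.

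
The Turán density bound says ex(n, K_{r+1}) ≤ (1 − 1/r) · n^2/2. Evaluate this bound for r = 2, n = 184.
Turán density bound = (1/2) · 184^2/2 = 8464

Turán's theorem: ex(n, K_{r+1}) is achieved by the complete r-partite Turán graph T(n, r) with parts as balanced as possible, and is at most (1 − 1/r) · n^2/2. For r = 2, n = 184: the density bound is (1/2) · 33856/2 = 8464. Since 2 ∣ 184, the Turán graph T(184, 2) has parts of equal size 92, and its edge count e(T(184, 2)) = 8464 attains the density bound exactly.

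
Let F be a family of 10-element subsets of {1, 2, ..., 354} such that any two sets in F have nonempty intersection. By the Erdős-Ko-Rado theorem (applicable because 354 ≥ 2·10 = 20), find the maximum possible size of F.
max |F| = C(353, 9) = 211621036099430100

The Erdős-Ko-Rado theorem states: for n ≥ 2k, an intersecting family of k-subsets of an n-element set has size at most C(n − 1, k − 1), with equality for 'star' families {A ⊆ [n] : |A| = k, i ∈ A} (fix an element i). For n = 354, k = 10: C(353, 9) = 211621036099430100.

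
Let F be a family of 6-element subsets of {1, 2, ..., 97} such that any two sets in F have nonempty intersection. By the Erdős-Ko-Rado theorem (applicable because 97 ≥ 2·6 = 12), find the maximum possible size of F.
max |F| = C(96, 5) = 61124064

Erdős-Ko-Rado (1961): when n ≥ 2k, max |F| = C(n−1, k−1). The bound is attained by the star {A : i ∈ A} for any fixed i ∈ [n]. Here C(97−1, 6−1) = C(96, 5) = 61124064.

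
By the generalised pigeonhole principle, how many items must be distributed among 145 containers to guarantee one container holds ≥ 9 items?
n = (9 − 1)·145 + 1 = 1161

By the generalised pigeonhole principle, to guarantee some box contains ≥ r objects we need more than (r − 1) · k objects total. Threshold: n = (r − 1) · k + 1. With r = 9 and k = 145: n = 8 · 145 + 1 = 1160 + 1 = 1161. For n = 1160 = 8 · 145, we can put exactly 8 objects in every box, avoiding 9 in any single one — so 1161 is tight.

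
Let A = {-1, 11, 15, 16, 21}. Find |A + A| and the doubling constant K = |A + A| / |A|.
K = |A + A| / |A| = 14/5

Enumerate A + A = {a + b : a, b ∈ A}. With |A| = 5, there are |A|^2 = 25 ordered sum pairs; collecting distinct values, A + A = {-2, 10, 14, 15, 20, 22, 26, 27, 30, 31, 32, 36, 37, 42}, so |A + A| = 14. Thus K = 14/5. For comparison, the minimum possible |A + A| over all 5-element sets is 2·5 − 1 = 9 (so min K = 9/5), attained only by arithmetic progressions.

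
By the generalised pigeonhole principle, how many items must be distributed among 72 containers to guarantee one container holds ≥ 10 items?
n = (10 − 1)·72 + 1 = 649

By the generalised pigeonhole principle, to guarantee some box contains ≥ r objects we need more than (r − 1) · k objects total. Threshold: n = (r − 1) · k + 1. With r = 10 and k = 72: n = 9 · 72 + 1 = 648 + 1 = 649. For n = 648 = 9 · 72, we can put exactly 9 objects in every box, avoiding 10 in any single one — so 649 is tight.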